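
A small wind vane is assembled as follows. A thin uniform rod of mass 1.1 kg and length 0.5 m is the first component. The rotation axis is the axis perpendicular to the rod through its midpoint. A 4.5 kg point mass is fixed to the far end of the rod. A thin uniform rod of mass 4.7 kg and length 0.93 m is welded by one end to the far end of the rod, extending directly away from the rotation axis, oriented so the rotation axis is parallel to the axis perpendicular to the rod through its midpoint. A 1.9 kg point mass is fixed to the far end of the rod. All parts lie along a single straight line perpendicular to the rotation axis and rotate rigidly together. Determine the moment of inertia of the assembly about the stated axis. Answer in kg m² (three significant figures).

Thin rod: I_cm = (1/12)ML² = (1/12)(1.1)(0.5)² = 0.022917 kg m²; axis through the centre, so I = 0.022917 kg m².
Point mass: I_cm = 0; centre at d = 0.25 m, so I = I_cm + Md² gives I = 0 + (4.5)(0.25)² = 0.28125 kg m².
Thin rod: I_cm = (1/12)ML² = (1/12)(4.7)(0.93)² = 0.33875 kg m²; centre at d = 0.25 + 0.465 = 0.715 m, so I = I_cm + Md² gives I = 0.33875 + (4.7)(0.715)² = 2.7415 kg m².
Point mass: I_cm = 0; centre at d = 0.25 + 0.465 + 0.465 = 1.18 m, so I = I_cm + Md² gives I = 0 + (1.9)(1.18)² = 2.6456 kg m².
Total I = 0.022917 + 0.28125 + 2.7415 + 2.6456 = 5.6912 kg m².

5.69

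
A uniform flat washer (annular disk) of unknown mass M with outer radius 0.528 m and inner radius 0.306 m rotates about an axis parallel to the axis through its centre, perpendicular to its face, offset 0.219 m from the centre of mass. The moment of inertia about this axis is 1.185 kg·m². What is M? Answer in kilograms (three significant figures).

5.06

I = I_cm + Md² = (1/2)M(R²+r²) + Md² = M·[0.5·[(0.528)² + (0.306)²] + (0.219)²] = M·0.23417.
So M = 1.185 / 0.23417 = 5.0604 kg.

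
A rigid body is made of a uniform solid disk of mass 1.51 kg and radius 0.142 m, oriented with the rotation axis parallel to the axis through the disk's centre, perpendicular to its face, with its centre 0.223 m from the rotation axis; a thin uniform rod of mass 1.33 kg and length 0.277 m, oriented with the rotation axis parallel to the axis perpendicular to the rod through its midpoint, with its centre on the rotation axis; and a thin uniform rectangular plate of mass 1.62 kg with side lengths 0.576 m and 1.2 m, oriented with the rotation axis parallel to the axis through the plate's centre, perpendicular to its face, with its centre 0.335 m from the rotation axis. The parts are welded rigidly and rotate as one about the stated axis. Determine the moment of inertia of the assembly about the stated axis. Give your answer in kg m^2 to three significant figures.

0.520

Solid disk: I_cm = (1/2)MR² = (1/2)(1.51)(0.142)² = 0.015224 kg m^2; centre at d = 0.223 m, so the parallel axis theorem gives I = 0.015224 + (1.51)(0.223)² = 0.090315 kg m^2.
Thin rod: I_cm = (1/12)ML² = (1/12)(1.33)(0.277)² = 0.0085041 kg m^2; axis through the centre, so I = 0.0085041 kg m^2.
Rectangular plate: I_cm = (1/12)M(a²+b²) = (1/12)(1.62)[(0.576)² + (1.2)²] = 0.23919 kg m^2; centre at d = 0.335 m, so the parallel axis theorem gives I = 0.23919 + (1.62)(0.335)² = 0.42099 kg m^2.
Total I = 0.090315 + 0.0085041 + 0.42099 = 0.51981 kg m^2.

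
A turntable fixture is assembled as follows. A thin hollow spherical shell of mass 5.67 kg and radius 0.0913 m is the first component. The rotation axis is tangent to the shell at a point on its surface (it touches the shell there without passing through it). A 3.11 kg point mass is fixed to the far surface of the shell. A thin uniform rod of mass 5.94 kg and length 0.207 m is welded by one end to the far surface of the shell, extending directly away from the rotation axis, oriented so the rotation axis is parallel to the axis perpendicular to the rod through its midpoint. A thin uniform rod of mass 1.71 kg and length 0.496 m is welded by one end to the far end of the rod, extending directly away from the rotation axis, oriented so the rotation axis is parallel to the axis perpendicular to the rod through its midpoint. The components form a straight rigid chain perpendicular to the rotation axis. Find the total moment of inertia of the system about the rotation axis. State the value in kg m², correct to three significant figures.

Spherical shell: I_cm = (2/3)MR² = (2/3)(5.67)(0.0913)² = 0.031509 kg m²; centre at d = 0.0913 m, so the parallel axis theorem gives I = 0.031509 + (5.67)(0.0913)² = 0.078772 kg m².
Point mass: I_cm = 0; centre at d = 0.0913 + 0.0913 = 0.1826 m, so the parallel axis theorem gives I = 0 + (3.11)(0.1826)² = 0.1037 kg m².
Thin rod: I_cm = (1/12)ML² = (1/12)(5.94)(0.207)² = 0.02121 kg m²; centre at d = 0.0913 + 0.0913 + 0.1035 = 0.2861 m, so the parallel axis theorem gives I = 0.02121 + (5.94)(0.2861)² = 0.50742 kg m².
Thin rod: I_cm = (1/12)ML² = (1/12)(1.71)(0.496)² = 0.035057 kg m²; centre at d = 0.0913 + 0.0913 + 0.1035 + 0.1035 + 0.248 = 0.6376 m, so the parallel axis theorem gives I = 0.035057 + (1.71)(0.6376)² = 0.73023 kg m².
Total I = 0.078772 + 0.1037 + 0.50742 + 0.73023 = 1.4201 kg m².

1.42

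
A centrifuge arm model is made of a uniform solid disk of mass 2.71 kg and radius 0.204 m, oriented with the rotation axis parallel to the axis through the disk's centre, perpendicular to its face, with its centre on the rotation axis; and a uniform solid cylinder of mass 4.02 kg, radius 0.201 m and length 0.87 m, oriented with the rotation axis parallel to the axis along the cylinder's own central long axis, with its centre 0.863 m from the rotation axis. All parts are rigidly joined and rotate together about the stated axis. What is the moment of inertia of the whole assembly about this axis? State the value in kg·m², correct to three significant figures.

Solid disk: I_cm = (1/2)MR² = (1/2)(2.71)(0.204)² = 0.05639 kg·m²; axis through the centre, so I = 0.05639 kg·m².
Solid cylinder: I_cm = (1/2)MR² = (1/2)(4.02)(0.201)² = 0.081206 kg·m²; centre at d = 0.863 m, so the parallel axis theorem gives I = 0.081206 + (4.02)(0.863)² = 3.0752 kg·m².
Total I = 0.05639 + 3.0752 = 3.1316 kg·m².

3.13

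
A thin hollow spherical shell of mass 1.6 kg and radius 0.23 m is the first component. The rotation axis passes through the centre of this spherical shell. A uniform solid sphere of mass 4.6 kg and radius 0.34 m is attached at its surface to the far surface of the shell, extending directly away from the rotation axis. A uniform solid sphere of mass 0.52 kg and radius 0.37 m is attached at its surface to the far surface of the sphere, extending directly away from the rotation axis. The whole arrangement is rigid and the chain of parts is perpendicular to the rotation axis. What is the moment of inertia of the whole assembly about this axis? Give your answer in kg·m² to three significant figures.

2.64

Spherical shell: I_cm = (2/3)MR² = (2/3)(1.6)(0.23)² = 0.056427 kg·m²; axis through the centre, so I = 0.056427 kg·m².
Solid sphere: I_cm = (2/5)MR² = (2/5)(4.6)(0.34)² = 0.2127 kg·m²; centre at d = 0.23 + 0.34 = 0.57 m, so I = I_cm + Md² gives I = 0.2127 + (4.6)(0.57)² = 1.7072 kg·m².
Solid sphere: I_cm = (2/5)MR² = (2/5)(0.52)(0.37)² = 0.028475 kg·m²; centre at d = 0.23 + 0.34 + 0.34 + 0.37 = 1.28 m, so I = I_cm + Md² gives I = 0.028475 + (0.52)(1.28)² = 0.88044 kg·m².
Total I = 0.056427 + 1.7072 + 0.88044 = 2.6441 kg·m².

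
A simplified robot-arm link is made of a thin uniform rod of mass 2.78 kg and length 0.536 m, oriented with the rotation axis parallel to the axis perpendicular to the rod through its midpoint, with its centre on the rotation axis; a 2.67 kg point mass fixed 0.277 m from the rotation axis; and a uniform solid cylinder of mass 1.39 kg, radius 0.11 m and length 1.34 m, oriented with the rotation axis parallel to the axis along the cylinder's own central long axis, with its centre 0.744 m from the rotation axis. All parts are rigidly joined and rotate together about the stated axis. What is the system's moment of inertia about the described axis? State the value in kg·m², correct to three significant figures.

Thin rod: I_cm = (1/12)ML² = (1/12)(2.78)(0.536)² = 0.066557 kg·m²; axis through the centre, so I = 0.066557 kg·m².
Point mass: I_cm = 0; centre at d = 0.277 m, so the parallel axis theorem gives I = 0 + (2.67)(0.277)² = 0.20487 kg·m².
Solid cylinder: I_cm = (1/2)MR² = (1/2)(1.39)(0.11)² = 0.0084095 kg·m²; centre at d = 0.744 m, so the parallel axis theorem gives I = 0.0084095 + (1.39)(0.744)² = 0.77782 kg·m².
Total I = 0.066557 + 0.20487 + 0.77782 = 1.0492 kg·m².

1.05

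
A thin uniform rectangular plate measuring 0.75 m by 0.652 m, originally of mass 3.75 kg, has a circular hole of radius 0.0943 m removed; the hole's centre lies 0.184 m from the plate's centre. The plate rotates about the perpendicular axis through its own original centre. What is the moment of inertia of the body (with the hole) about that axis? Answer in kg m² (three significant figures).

Unpierced body about its centre: I₀ = (1/12)M(a²+b²) = (1/12)(3.75)[(0.75)² + (0.652)²] = 0.30863 kg m².
The removed disk has mass m = M·πr²/(ab) = (3.75)·π(0.0943)²/(0.75·0.652) = 0.21424 kg (same uniform areal density).
Its moment of inertia about the rotation axis (parallel-axis theorem): I_hole = (1/2)mr² + md² = (1/2)(0.21424)(0.0943)² + (0.21424)(0.184)² = 0.0082058 kg m².
Treating the hole as negative mass, I = I₀ − I_hole = 0.30863 − 0.0082058 = 0.30042 kg m².

0.300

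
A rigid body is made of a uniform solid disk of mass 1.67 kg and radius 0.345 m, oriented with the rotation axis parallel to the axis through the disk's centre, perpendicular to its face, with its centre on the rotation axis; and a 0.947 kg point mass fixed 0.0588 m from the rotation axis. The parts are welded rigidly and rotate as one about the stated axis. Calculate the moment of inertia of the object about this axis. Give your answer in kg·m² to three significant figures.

Solid disk: I_cm = (1/2)MR² = (1/2)(1.67)(0.345)² = 0.099386 kg·m²; axis through the centre, so I = 0.099386 kg·m².
Point mass: I_cm = 0; centre at d = 0.0588 m, so I = I_cm + Md² gives I = 0 + (0.947)(0.0588)² = 0.0032742 kg·m².
Total I = 0.099386 + 0.0032742 = 0.10266 kg·m².

0.103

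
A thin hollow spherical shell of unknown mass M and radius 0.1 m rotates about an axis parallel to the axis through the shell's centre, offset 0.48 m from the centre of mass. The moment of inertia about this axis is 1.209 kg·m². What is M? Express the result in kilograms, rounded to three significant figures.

I = I_cm + Md² = (2/3)MR² + Md² = M·[0.666667·(0.1)² + (0.48)²] = M·0.23707.
So M = 1.209 / 0.23707 = 5.0998 kg.

5.10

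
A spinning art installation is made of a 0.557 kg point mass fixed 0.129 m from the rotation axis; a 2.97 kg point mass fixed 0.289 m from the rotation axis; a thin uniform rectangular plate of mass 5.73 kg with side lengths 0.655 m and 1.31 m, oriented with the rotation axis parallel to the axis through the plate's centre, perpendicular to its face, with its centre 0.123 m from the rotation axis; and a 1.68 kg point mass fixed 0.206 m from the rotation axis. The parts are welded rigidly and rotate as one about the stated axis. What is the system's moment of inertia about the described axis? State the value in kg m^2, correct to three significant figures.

Point mass: I_cm = 0; centre at d = 0.129 m, so the parallel axis theorem gives I = 0 + (0.557)(0.129)² = 0.009269 kg m^2.
Point mass: I_cm = 0; centre at d = 0.289 m, so the parallel axis theorem gives I = 0 + (2.97)(0.289)² = 0.24806 kg m^2.
Rectangular plate: I_cm = (1/12)M(a²+b²) = (1/12)(5.73)[(0.655)² + (1.31)²] = 1.0243 kg m^2; centre at d = 0.123 m, so the parallel axis theorem gives I = 1.0243 + (5.73)(0.123)² = 1.111 kg m^2.
Point mass: I_cm = 0; centre at d = 0.206 m, so the parallel axis theorem gives I = 0 + (1.68)(0.206)² = 0.071292 kg m^2.
Total I = 0.009269 + 0.24806 + 1.111 + 0.071292 = 1.4396 kg m^2.

1.44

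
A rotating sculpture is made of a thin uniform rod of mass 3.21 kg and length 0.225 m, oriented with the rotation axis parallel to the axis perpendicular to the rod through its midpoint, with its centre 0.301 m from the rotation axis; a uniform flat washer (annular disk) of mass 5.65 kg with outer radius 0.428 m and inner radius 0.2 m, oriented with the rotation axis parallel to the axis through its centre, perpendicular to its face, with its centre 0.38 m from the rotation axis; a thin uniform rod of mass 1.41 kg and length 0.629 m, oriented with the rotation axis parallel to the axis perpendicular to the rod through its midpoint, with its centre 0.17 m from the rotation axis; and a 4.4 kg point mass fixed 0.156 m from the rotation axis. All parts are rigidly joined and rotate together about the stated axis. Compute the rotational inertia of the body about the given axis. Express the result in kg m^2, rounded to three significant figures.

Thin rod: I_cm = (1/12)ML² = (1/12)(3.21)(0.225)² = 0.013542 kg m^2; centre at d = 0.301 m, so I = I_cm + Md² gives I = 0.013542 + (3.21)(0.301)² = 0.30437 kg m^2.
Annular disk: I_cm = (1/2)M(R²+r²) = (1/2)(5.65)[(0.428)² + (0.2)²] = 0.63049 kg m^2; centre at d = 0.38 m, so I = I_cm + Md² gives I = 0.63049 + (5.65)(0.38)² = 1.4464 kg m^2.
Thin rod: I_cm = (1/12)ML² = (1/12)(1.41)(0.629)² = 0.046488 kg m^2; centre at d = 0.17 m, so I = I_cm + Md² gives I = 0.046488 + (1.41)(0.17)² = 0.087237 kg m^2.
Point mass: I_cm = 0; centre at d = 0.156 m, so I = I_cm + Md² gives I = 0 + (4.4)(0.156)² = 0.10708 kg m^2.
Total I = 0.30437 + 1.4464 + 0.087237 + 0.10708 = 1.945 kg m^2.

1.95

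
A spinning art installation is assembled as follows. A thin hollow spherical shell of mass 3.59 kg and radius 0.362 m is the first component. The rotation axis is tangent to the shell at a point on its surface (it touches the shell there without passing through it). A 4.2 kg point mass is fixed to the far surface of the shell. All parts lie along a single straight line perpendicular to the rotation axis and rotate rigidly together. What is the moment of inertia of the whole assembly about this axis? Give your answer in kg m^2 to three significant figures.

Spherical shell: I_cm = (2/3)MR² = (2/3)(3.59)(0.362)² = 0.31363 kg m^2; centre at d = 0.362 m, so the parallel axis theorem gives I = 0.31363 + (3.59)(0.362)² = 0.78408 kg m^2.
Point mass: I_cm = 0; centre at d = 0.362 + 0.362 = 0.724 m, so the parallel axis theorem gives I = 0 + (4.2)(0.724)² = 2.2015 kg m^2.
Total I = 0.78408 + 2.2015 = 2.9856 kg m^2.

2.99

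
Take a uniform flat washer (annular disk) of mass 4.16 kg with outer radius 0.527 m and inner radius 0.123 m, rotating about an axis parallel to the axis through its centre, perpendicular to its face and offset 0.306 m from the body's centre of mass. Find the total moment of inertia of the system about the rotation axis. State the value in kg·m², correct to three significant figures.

I_cm = (1/2)M(R²+r²) = (1/2)(4.16)[(0.527)² + (0.123)²] = 0.60914 kg·m²; centre at d = 0.306 m, so I = I_cm + Md² gives I = 0.60914 + (4.16)(0.306)² = 0.99867 kg·m².

0.999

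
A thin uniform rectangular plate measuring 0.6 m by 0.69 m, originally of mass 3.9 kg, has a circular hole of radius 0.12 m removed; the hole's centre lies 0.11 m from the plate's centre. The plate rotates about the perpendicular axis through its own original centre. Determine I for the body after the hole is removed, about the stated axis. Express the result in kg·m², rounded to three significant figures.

0.264

Unpierced body about its centre: I₀ = (1/12)M(a²+b²) = (1/12)(3.9)[(0.6)² + (0.69)²] = 0.27173 kg·m².
The removed disk has mass m = M·πr²/(ab) = (3.9)·π(0.12)²/(0.6·0.69) = 0.42616 kg (same uniform areal density).
Its moment of inertia about the rotation axis (parallel-axis theorem): I_hole = (1/2)mr² + md² = (1/2)(0.42616)(0.12)² + (0.42616)(0.11)² = 0.008225 kg·m².
Treating the hole as negative mass, I = I₀ − I_hole = 0.27173 − 0.008225 = 0.26351 kg·m².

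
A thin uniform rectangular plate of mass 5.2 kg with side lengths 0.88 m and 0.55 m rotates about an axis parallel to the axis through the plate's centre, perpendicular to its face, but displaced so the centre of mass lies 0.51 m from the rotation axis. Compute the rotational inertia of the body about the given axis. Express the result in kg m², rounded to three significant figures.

I_cm = (1/12)M(a²+b²) = (1/12)(5.2)[(0.88)² + (0.55)²] = 0.46666 kg m²; centre at d = 0.51 m, so I = I_cm + Md² gives I = 0.46666 + (5.2)(0.51)² = 1.8192 kg m².

1.82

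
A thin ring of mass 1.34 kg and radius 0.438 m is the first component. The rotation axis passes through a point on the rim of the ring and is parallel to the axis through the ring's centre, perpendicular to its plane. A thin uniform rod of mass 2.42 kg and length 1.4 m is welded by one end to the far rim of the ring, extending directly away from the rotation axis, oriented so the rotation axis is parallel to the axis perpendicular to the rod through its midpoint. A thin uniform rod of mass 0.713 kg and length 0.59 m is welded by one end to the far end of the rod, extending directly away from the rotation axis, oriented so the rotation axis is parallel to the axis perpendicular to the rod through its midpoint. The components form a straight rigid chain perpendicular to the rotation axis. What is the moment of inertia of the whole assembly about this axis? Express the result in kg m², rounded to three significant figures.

Thin ring: I_cm = MR² = (1.34)(0.438)² = 0.25707 kg m²; centre at d = 0.438 m, so I = I_cm + Md² gives I = 0.25707 + (1.34)(0.438)² = 0.51414 kg m².
Thin rod: I_cm = (1/12)ML² = (1/12)(2.42)(1.4)² = 0.39527 kg m²; centre at d = 0.438 + 0.438 + 0.7 = 1.576 m, so I = I_cm + Md² gives I = 0.39527 + (2.42)(1.576)² = 6.406 kg m².
Thin rod: I_cm = (1/12)ML² = (1/12)(0.713)(0.59)² = 0.020683 kg m²; centre at d = 0.438 + 0.438 + 0.7 + 0.7 + 0.295 = 2.571 m, so I = I_cm + Md² gives I = 0.020683 + (0.713)(2.571)² = 4.7336 kg m².
Total I = 0.51414 + 6.406 + 4.7336 = 11.654 kg m².

11.7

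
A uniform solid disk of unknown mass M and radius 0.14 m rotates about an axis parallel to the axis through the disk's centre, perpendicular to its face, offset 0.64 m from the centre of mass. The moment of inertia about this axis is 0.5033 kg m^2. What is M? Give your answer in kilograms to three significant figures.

1.20

I = I_cm + Md² = (1/2)MR² + Md² = M·[0.5·(0.14)² + (0.64)²] = M·0.4194.
So M = 0.5033 / 0.4194 = 1.2 kg.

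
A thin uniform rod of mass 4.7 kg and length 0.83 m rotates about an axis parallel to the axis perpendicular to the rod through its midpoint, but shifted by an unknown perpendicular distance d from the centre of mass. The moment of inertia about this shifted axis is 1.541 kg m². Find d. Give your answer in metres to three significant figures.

About the centre-of-mass axis, I_cm = (1/12)ML² = (1/12)(4.7)(0.83)² = 0.26982 kg m².
Parallel axis theorem: I = I_cm + Md², so Md² = 1.541 − 0.26982 = 1.2712 kg m².
d = √(1.2712 / 4.7) = 0.52006 m.

0.520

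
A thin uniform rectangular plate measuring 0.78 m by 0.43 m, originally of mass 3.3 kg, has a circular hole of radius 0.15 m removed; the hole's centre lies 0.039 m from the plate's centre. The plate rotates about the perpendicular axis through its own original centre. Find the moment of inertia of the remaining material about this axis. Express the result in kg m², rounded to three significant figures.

Unpierced body about its centre: I₀ = (1/12)M(a²+b²) = (1/12)(3.3)[(0.78)² + (0.43)²] = 0.21816 kg m².
The removed disk has mass m = M·πr²/(ab) = (3.3)·π(0.15)²/(0.78·0.43) = 0.69548 kg (same uniform areal density).
Its moment of inertia about the rotation axis (parallel-axis theorem): I_hole = (1/2)mr² + md² = (1/2)(0.69548)(0.15)² + (0.69548)(0.039)² = 0.0088819 kg m².
Treating the hole as negative mass, I = I₀ − I_hole = 0.21816 − 0.0088819 = 0.20928 kg m².

0.209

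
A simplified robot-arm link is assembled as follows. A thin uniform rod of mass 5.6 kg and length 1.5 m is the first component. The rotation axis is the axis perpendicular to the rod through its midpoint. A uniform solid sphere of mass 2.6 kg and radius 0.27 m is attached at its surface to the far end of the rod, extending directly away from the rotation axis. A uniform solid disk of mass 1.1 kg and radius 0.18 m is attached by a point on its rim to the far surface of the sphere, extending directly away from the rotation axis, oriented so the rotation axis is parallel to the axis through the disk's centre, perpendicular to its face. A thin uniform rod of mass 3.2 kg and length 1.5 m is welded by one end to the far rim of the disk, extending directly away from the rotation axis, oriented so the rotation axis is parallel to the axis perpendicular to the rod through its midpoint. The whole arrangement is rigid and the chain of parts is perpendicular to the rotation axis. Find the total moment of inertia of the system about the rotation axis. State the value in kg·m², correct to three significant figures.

25.3

Thin rod: I_cm = (1/12)ML² = (1/12)(5.6)(1.5)² = 1.05 kg·m²; axis through the centre, so I = 1.05 kg·m².
Solid sphere: I_cm = (2/5)MR² = (2/5)(2.6)(0.27)² = 0.075816 kg·m²; centre at d = 0.75 + 0.27 = 1.02 m, so the parallel axis theorem gives I = 0.075816 + (2.6)(1.02)² = 2.7809 kg·m².
Solid disk: I_cm = (1/2)MR² = (1/2)(1.1)(0.18)² = 0.01782 kg·m²; centre at d = 0.75 + 0.27 + 0.27 + 0.18 = 1.47 m, so the parallel axis theorem gives I = 0.01782 + (1.1)(1.47)² = 2.3948 kg·m².
Thin rod: I_cm = (1/12)ML² = (1/12)(3.2)(1.5)² = 0.6 kg·m²; centre at d = 0.75 + 0.27 + 0.27 + 0.18 + 0.18 + 0.75 = 2.4 m, so the parallel axis theorem gives I = 0.6 + (3.2)(2.4)² = 19.032 kg·m².
Total I = 1.05 + 2.7809 + 2.3948 + 19.032 = 25.258 kg·m².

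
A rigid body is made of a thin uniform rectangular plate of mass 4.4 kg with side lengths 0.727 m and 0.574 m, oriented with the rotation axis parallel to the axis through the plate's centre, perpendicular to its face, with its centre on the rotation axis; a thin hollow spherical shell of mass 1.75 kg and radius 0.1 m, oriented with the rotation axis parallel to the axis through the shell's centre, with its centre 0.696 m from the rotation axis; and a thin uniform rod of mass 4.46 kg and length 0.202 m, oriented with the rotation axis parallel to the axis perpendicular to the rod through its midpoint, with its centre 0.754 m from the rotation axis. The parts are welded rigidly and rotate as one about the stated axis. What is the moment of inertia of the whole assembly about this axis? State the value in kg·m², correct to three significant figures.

3.72

Rectangular plate: I_cm = (1/12)M(a²+b²) = (1/12)(4.4)[(0.727)² + (0.574)²] = 0.3146 kg·m²; axis through the centre, so I = 0.3146 kg·m².
Spherical shell: I_cm = (2/3)MR² = (2/3)(1.75)(0.1)² = 0.011667 kg·m²; centre at d = 0.696 m, so I = I_cm + Md² gives I = 0.011667 + (1.75)(0.696)² = 0.85939 kg·m².
Thin rod: I_cm = (1/12)ML² = (1/12)(4.46)(0.202)² = 0.015165 kg·m²; centre at d = 0.754 m, so I = I_cm + Md² gives I = 0.015165 + (4.46)(0.754)² = 2.5507 kg·m².
Total I = 0.3146 + 0.85939 + 2.5507 = 3.7247 kg·m².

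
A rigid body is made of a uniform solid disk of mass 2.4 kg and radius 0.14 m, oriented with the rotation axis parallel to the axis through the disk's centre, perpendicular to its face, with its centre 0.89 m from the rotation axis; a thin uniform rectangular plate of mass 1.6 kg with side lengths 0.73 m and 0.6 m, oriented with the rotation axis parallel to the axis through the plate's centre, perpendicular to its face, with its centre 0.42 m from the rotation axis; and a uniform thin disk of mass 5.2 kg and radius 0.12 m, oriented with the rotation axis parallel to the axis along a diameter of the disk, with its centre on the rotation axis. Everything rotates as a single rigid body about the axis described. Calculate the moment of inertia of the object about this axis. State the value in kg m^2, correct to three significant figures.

Solid disk: I_cm = (1/2)MR² = (1/2)(2.4)(0.14)² = 0.02352 kg m^2; centre at d = 0.89 m, so I = I_cm + Md² gives I = 0.02352 + (2.4)(0.89)² = 1.9246 kg m^2.
Rectangular plate: I_cm = (1/12)M(a²+b²) = (1/12)(1.6)[(0.73)² + (0.6)²] = 0.11905 kg m^2; centre at d = 0.42 m, so I = I_cm + Md² gives I = 0.11905 + (1.6)(0.42)² = 0.40129 kg m^2.
Thin disk: I_cm = (1/4)MR² = (1/4)(5.2)(0.12)² = 0.01872 kg m^2; axis through the centre, so I = 0.01872 kg m^2.
Total I = 1.9246 + 0.40129 + 0.01872 = 2.3446 kg m^2.

2.34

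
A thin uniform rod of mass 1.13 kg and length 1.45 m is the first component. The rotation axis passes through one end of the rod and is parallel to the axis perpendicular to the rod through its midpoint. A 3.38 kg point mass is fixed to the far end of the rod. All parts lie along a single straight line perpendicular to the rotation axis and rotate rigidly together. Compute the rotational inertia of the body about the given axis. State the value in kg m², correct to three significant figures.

Thin rod: I_cm = (1/12)ML² = (1/12)(1.13)(1.45)² = 0.19799 kg m²; centre at d = 0.725 m, so the parallel axis theorem gives I = 0.19799 + (1.13)(0.725)² = 0.79194 kg m².
Point mass: I_cm = 0; centre at d = 0.725 + 0.725 = 1.45 m, so the parallel axis theorem gives I = 0 + (3.38)(1.45)² = 7.1064 kg m².
Total I = 0.79194 + 7.1064 = 7.8984 kg m².

7.90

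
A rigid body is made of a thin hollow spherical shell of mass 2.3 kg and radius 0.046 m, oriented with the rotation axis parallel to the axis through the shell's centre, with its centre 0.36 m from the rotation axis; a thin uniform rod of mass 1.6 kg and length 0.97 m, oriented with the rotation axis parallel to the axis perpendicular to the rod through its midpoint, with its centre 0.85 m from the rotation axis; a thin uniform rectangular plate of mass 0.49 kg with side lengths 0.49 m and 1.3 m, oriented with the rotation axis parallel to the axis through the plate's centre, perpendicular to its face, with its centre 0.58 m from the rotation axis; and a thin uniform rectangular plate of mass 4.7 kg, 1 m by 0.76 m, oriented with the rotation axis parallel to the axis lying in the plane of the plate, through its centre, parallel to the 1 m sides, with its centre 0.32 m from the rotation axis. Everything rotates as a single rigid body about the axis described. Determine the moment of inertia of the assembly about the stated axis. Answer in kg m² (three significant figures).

2.53

Spherical shell: I_cm = (2/3)MR² = (2/3)(2.3)(0.046)² = 0.0032445 kg m²; centre at d = 0.36 m, so I = I_cm + Md² gives I = 0.0032445 + (2.3)(0.36)² = 0.30132 kg m².
Thin rod: I_cm = (1/12)ML² = (1/12)(1.6)(0.97)² = 0.12545 kg m²; centre at d = 0.85 m, so I = I_cm + Md² gives I = 0.12545 + (1.6)(0.85)² = 1.2815 kg m².
Rectangular plate: I_cm = (1/12)M(a²+b²) = (1/12)(0.49)[(0.49)² + (1.3)²] = 0.078812 kg m²; centre at d = 0.58 m, so I = I_cm + Md² gives I = 0.078812 + (0.49)(0.58)² = 0.24365 kg m².
Rectangular plate: I_cm = (1/12)Mb² = (1/12)(4.7)(0.76)² = 0.22623 kg m²; centre at d = 0.32 m, so I = I_cm + Md² gives I = 0.22623 + (4.7)(0.32)² = 0.70751 kg m².
Total I = 0.30132 + 1.2815 + 0.24365 + 0.70751 = 2.5339 kg m².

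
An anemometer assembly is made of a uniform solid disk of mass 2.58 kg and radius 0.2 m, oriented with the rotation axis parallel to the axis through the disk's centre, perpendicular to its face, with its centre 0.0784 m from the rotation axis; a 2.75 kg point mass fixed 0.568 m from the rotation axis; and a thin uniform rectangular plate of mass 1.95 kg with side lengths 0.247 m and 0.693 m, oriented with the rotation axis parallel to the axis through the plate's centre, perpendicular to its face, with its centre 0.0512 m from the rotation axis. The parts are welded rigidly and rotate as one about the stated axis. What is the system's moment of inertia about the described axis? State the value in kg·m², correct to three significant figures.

Solid disk: I_cm = (1/2)MR² = (1/2)(2.58)(0.2)² = 0.0516 kg·m²; centre at d = 0.0784 m, so I = I_cm + Md² gives I = 0.0516 + (2.58)(0.0784)² = 0.067458 kg·m².
Point mass: I_cm = 0; centre at d = 0.568 m, so I = I_cm + Md² gives I = 0 + (2.75)(0.568)² = 0.88722 kg·m².
Rectangular plate: I_cm = (1/12)M(a²+b²) = (1/12)(1.95)[(0.247)² + (0.693)²] = 0.087954 kg·m²; centre at d = 0.0512 m, so I = I_cm + Md² gives I = 0.087954 + (1.95)(0.0512)² = 0.093066 kg·m².
Total I = 0.067458 + 0.88722 + 0.093066 = 1.0477 kg·m².

1.05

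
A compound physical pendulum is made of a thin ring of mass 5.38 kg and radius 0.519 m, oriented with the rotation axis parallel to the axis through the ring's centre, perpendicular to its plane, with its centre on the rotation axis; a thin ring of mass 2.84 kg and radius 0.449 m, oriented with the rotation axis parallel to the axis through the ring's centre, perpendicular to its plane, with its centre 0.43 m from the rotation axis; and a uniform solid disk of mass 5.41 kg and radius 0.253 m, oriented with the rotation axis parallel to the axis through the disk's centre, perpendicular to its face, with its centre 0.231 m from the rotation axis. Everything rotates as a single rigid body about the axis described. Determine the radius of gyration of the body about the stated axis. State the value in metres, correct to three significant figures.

Thin ring: I_cm = MR² = (5.38)(0.519)² = 1.4492 kg·m²; axis through the centre, so I = 1.4492 kg·m².
Thin ring: I_cm = MR² = (2.84)(0.449)² = 0.57255 kg·m²; centre at d = 0.43 m, so the parallel axis theorem gives I = 0.57255 + (2.84)(0.43)² = 1.0977 kg·m².
Solid disk: I_cm = (1/2)MR² = (1/2)(5.41)(0.253)² = 0.17314 kg·m²; centre at d = 0.231 m, so the parallel axis theorem gives I = 0.17314 + (5.41)(0.231)² = 0.46183 kg·m².
Total I = 3.0087 kg·m²; total mass M = 13.63 kg.
k = √(I/M) = √(3.0087/13.63) = 0.46983 m.

0.470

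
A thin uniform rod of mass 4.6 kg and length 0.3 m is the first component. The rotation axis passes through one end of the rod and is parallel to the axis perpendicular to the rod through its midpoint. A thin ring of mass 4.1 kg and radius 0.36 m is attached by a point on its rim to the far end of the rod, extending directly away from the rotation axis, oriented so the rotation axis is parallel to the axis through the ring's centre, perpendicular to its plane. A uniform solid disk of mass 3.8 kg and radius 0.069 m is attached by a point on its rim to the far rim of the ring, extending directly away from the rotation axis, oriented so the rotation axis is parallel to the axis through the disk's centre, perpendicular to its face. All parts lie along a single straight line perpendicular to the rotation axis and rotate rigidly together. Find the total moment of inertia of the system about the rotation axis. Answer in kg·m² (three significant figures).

Thin rod: I_cm = (1/12)ML² = (1/12)(4.6)(0.3)² = 0.0345 kg·m²; centre at d = 0.15 m, so the parallel axis theorem gives I = 0.0345 + (4.6)(0.15)² = 0.138 kg·m².
Thin ring: I_cm = MR² = (4.1)(0.36)² = 0.53136 kg·m²; centre at d = 0.15 + 0.15 + 0.36 = 0.66 m, so the parallel axis theorem gives I = 0.53136 + (4.1)(0.66)² = 2.3173 kg·m².
Solid disk: I_cm = (1/2)MR² = (1/2)(3.8)(0.069)² = 0.0090459 kg·m²; centre at d = 0.15 + 0.15 + 0.36 + 0.36 + 0.069 = 1.089 m, so the parallel axis theorem gives I = 0.0090459 + (3.8)(1.089)² = 4.5155 kg·m².
Total I = 0.138 + 2.3173 + 4.5155 = 6.9709 kg·m².

6.97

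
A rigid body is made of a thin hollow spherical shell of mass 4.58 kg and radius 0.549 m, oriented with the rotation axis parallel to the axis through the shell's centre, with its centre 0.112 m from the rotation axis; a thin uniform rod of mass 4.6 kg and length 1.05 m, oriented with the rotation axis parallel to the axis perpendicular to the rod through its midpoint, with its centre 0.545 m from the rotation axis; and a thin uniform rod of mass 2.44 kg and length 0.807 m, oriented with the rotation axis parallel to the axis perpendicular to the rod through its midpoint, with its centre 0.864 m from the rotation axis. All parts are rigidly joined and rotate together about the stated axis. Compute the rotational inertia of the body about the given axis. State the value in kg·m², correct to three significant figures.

Spherical shell: I_cm = (2/3)MR² = (2/3)(4.58)(0.549)² = 0.92028 kg·m²; centre at d = 0.112 m, so the parallel axis theorem gives I = 0.92028 + (4.58)(0.112)² = 0.97773 kg·m².
Thin rod: I_cm = (1/12)ML² = (1/12)(4.6)(1.05)² = 0.42262 kg·m²; centre at d = 0.545 m, so the parallel axis theorem gives I = 0.42262 + (4.6)(0.545)² = 1.7889 kg·m².
Thin rod: I_cm = (1/12)ML² = (1/12)(2.44)(0.807)² = 0.13242 kg·m²; centre at d = 0.864 m, so the parallel axis theorem gives I = 0.13242 + (2.44)(0.864)² = 1.9539 kg·m².
Total I = 0.97773 + 1.7889 + 1.9539 = 4.7205 kg·m².

4.72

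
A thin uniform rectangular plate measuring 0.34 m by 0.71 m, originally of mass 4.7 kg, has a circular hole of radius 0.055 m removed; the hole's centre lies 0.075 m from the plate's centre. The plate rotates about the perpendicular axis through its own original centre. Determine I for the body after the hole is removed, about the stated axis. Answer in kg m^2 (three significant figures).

0.241

Unpierced body about its centre: I₀ = (1/12)M(a²+b²) = (1/12)(4.7)[(0.34)² + (0.71)²] = 0.24272 kg m^2.
The removed disk has mass m = M·πr²/(ab) = (4.7)·π(0.055)²/(0.34·0.71) = 0.18503 kg (same uniform areal density).
Its moment of inertia about the rotation axis (parallel-axis theorem): I_hole = (1/2)mr² + md² = (1/2)(0.18503)(0.055)² + (0.18503)(0.075)² = 0.0013206 kg m^2.
Treating the hole as negative mass, I = I₀ − I_hole = 0.24272 − 0.0013206 = 0.2414 kg m^2.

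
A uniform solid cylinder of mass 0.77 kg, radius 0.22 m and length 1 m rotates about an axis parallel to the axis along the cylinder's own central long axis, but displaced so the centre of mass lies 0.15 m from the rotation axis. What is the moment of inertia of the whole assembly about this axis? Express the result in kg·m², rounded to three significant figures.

0.0360

I_cm = (1/2)MR² = (1/2)(0.77)(0.22)² = 0.018634 kg·m²; centre at d = 0.15 m, so the parallel axis theorem gives I = 0.018634 + (0.77)(0.15)² = 0.035959 kg·m².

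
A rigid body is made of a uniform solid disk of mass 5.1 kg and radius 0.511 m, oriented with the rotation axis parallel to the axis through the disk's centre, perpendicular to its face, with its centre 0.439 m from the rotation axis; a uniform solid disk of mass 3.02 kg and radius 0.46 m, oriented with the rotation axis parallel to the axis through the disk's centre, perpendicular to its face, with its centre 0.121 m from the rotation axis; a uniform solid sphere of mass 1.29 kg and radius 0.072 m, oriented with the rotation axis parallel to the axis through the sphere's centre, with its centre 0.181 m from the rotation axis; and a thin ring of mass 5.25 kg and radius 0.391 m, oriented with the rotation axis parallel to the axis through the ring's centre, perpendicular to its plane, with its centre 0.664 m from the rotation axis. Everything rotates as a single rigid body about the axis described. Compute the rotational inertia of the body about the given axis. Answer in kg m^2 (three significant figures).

Solid disk: I_cm = (1/2)MR² = (1/2)(5.1)(0.511)² = 0.66586 kg m^2; centre at d = 0.439 m, so the parallel axis theorem gives I = 0.66586 + (5.1)(0.439)² = 1.6487 kg m^2.
Solid disk: I_cm = (1/2)MR² = (1/2)(3.02)(0.46)² = 0.31952 kg m^2; centre at d = 0.121 m, so the parallel axis theorem gives I = 0.31952 + (3.02)(0.121)² = 0.36373 kg m^2.
Solid sphere: I_cm = (2/5)MR² = (2/5)(1.29)(0.072)² = 0.0026749 kg m^2; centre at d = 0.181 m, so the parallel axis theorem gives I = 0.0026749 + (1.29)(0.181)² = 0.044937 kg m^2.
Thin ring: I_cm = MR² = (5.25)(0.391)² = 0.80263 kg m^2; centre at d = 0.664 m, so the parallel axis theorem gives I = 0.80263 + (5.25)(0.664)² = 3.1173 kg m^2.
Total I = 1.6487 + 0.36373 + 0.044937 + 3.1173 = 5.1747 kg m^2.

5.17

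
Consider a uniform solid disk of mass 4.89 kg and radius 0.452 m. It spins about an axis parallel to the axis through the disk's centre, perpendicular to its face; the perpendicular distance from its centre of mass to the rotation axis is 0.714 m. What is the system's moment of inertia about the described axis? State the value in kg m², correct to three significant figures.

2.99

I_cm = (1/2)MR² = (1/2)(4.89)(0.452)² = 0.49952 kg m²; centre at d = 0.714 m, so the parallel axis theorem gives I = 0.49952 + (4.89)(0.714)² = 2.9924 kg m².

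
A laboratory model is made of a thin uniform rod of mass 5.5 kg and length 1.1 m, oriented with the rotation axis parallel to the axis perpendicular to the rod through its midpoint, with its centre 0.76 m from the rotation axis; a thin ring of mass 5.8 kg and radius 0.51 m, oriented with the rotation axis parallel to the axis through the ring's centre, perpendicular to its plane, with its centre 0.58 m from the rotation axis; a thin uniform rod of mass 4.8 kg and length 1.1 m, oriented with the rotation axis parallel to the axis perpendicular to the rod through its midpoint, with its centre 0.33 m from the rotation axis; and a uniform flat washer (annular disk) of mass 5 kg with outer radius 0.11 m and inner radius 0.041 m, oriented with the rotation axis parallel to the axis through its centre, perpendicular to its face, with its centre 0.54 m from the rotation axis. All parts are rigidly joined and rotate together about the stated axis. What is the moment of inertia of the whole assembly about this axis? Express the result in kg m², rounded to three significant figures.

9.69

Thin rod: I_cm = (1/12)ML² = (1/12)(5.5)(1.1)² = 0.55458 kg m²; centre at d = 0.76 m, so the parallel axis theorem gives I = 0.55458 + (5.5)(0.76)² = 3.7314 kg m².
Thin ring: I_cm = MR² = (5.8)(0.51)² = 1.5086 kg m²; centre at d = 0.58 m, so the parallel axis theorem gives I = 1.5086 + (5.8)(0.58)² = 3.4597 kg m².
Thin rod: I_cm = (1/12)ML² = (1/12)(4.8)(1.1)² = 0.484 kg m²; centre at d = 0.33 m, so the parallel axis theorem gives I = 0.484 + (4.8)(0.33)² = 1.0067 kg m².
Annular disk: I_cm = (1/2)M(R²+r²) = (1/2)(5)[(0.11)² + (0.041)²] = 0.034452 kg m²; centre at d = 0.54 m, so the parallel axis theorem gives I = 0.034452 + (5)(0.54)² = 1.4925 kg m².
Total I = 3.7314 + 3.4597 + 1.0067 + 1.4925 = 9.6903 kg m².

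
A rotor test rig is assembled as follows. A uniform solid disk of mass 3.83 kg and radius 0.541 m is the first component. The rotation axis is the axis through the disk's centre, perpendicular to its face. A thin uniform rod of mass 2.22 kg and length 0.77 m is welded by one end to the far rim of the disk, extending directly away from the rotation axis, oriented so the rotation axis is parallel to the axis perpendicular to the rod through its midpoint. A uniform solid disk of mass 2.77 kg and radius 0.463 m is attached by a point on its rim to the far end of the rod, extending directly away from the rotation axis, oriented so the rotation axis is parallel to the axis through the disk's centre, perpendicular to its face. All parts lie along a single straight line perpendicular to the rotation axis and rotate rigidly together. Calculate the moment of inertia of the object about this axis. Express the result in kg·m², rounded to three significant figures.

Solid disk: I_cm = (1/2)MR² = (1/2)(3.83)(0.541)² = 0.56048 kg·m²; axis through the centre, so I = 0.56048 kg·m².
Thin rod: I_cm = (1/12)ML² = (1/12)(2.22)(0.77)² = 0.10969 kg·m²; centre at d = 0.541 + 0.385 = 0.926 m, so the parallel axis theorem gives I = 0.10969 + (2.22)(0.926)² = 2.0133 kg·m².
Solid disk: I_cm = (1/2)MR² = (1/2)(2.77)(0.463)² = 0.2969 kg·m²; centre at d = 0.541 + 0.385 + 0.385 + 0.463 = 1.774 m, so the parallel axis theorem gives I = 0.2969 + (2.77)(1.774)² = 9.0143 kg·m².
Total I = 0.56048 + 2.0133 + 9.0143 = 11.588 kg·m².

11.6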